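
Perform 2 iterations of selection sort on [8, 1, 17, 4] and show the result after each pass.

Pass 1: Select minimum 1 at index 1, swap -> [1, 8, 17, 4]
Pass 2: Select minimum 4 at index 3, swap -> [1, 4, 17, 8]


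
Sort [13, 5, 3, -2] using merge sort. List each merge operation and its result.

Divide and conquer:
  Merge [13] + [5] -> [5, 13]
  Merge [3] + [-2] -> [-2, 3]
  Merge [5, 13] + [-2, 3] -> [-2, 3, 5, 13]


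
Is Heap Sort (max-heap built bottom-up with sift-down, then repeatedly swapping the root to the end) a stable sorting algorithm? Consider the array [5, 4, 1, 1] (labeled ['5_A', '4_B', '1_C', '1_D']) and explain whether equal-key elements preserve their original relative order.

Trace Heap Sort on the labeled array (the key is the number; the letter only tracks identity):
  Build max-heap: [5_A, 4_B, 1_C, 1_D]
  Swap root 5_A to index 3, re-heapify first 3 -> [4_B, 1_D, 1_C, 5_A]
  Swap root 4_B to index 2, re-heapify first 2 -> [1_C, 1_D, 4_B, 5_A]
  Swap root 1_C to index 1, re-heapify first 1 -> [1_D, 1_C, 4_B, 5_A]
Final order: [1_D, 1_C, 4_B, 5_A]
Equal keys:
  value 1: originally 1_C, 1_D; after sorting 1_D, 1_C -> order changed
Equal keys were reordered, so Heap Sort is not stable: heap construction and root-to-end swaps move elements without regard to the original order of equal keys. (One such input is enough; an unstable sort may happen to preserve order on other inputs, but it gives no guarantee.)
Answer: Not stable


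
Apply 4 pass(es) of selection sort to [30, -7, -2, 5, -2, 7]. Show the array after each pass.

Pass 1: Select minimum -7 at index 1, swap -> [-7, 30, -2, 5, -2, 7]
Pass 2: Select minimum -2 at index 2, swap -> [-7, -2, 30, 5, -2, 7]
Pass 3: Select minimum -2 at index 4, swap -> [-7, -2, -2, 5, 30, 7]
Pass 4: Select minimum 5 at index 3, swap -> [-7, -2, -2, 5, 30, 7]


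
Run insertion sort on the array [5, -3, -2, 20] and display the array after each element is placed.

First element 5 is already 'sorted'
Insert -3: shifted 1 elements -> [-3, 5, -2, 20]
Insert -2: shifted 1 elements -> [-3, -2, 5, 20]
Insert 20: shifted 0 elements -> [-3, -2, 5, 20]


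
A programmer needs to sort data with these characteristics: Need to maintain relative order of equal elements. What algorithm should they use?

Best choice: Merge sort or Insertion sort
Reason: Both are stable; quicksort and heapsort are not stable


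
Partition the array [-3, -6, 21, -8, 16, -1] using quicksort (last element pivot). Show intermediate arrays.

Partition 1: pivot=-1 at index 3 -> [-3, -6, -8, -1, 16, 21]
Partition 2: pivot=-8 at index 0 -> [-8, -6, -3, -1, 16, 21]
Partition 3: pivot=-3 at index 2 -> [-8, -6, -3, -1, 16, 21]
Partition 4: pivot=21 at index 5 -> [-8, -6, -3, -1, 16, 21]


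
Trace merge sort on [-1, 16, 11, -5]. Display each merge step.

Divide and conquer:
  Merge [-1] + [16] -> [-1, 16]
  Merge [11] + [-5] -> [-5, 11]
  Merge [-1, 16] + [-5, 11] -> [-5, -1, 11, 16]


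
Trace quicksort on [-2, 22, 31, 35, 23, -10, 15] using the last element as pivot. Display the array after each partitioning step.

Partition 1: pivot=15 at index 2 -> [-2, -10, 15, 35, 23, 22, 31]
Partition 2: pivot=-10 at index 0 -> [-10, -2, 15, 35, 23, 22, 31]
Partition 3: pivot=31 at index 5 -> [-10, -2, 15, 23, 22, 31, 35]
Partition 4: pivot=22 at index 3 -> [-10, -2, 15, 22, 23, 31, 35]


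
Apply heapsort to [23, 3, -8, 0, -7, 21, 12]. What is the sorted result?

Build heap: [23, 3, 21, 0, -7, -8, 12]
Extract 23: [21, 3, 12, 0, -7, -8, 23]
Extract 21: [12, 3, -8, 0, -7, 21, 23]
Extract 12: [3, 0, -8, -7, 12, 21, 23]
Extract 3: [0, -7, -8, 3, 12, 21, 23]
Extract 0: [-7, -8, 0, 3, 12, 21, 23]
Extract -7: [-8, -7, 0, 3, 12, 21, 23]


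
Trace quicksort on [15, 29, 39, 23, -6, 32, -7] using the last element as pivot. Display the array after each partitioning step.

Partition 1: pivot=-7 at index 0 -> [-7, 29, 39, 23, -6, 32, 15]
Partition 2: pivot=15 at index 2 -> [-7, -6, 15, 23, 29, 32, 39]
Partition 3: pivot=39 at index 6 -> [-7, -6, 15, 23, 29, 32, 39]
Partition 4: pivot=32 at index 5 -> [-7, -6, 15, 23, 29, 32, 39]
Partition 5: pivot=29 at index 4 -> [-7, -6, 15, 23, 29, 32, 39]


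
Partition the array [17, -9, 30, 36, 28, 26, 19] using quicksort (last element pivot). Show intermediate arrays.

Partition 1: pivot=19 at index 2 -> [17, -9, 19, 36, 28, 26, 30]
Partition 2: pivot=-9 at index 0 -> [-9, 17, 19, 36, 28, 26, 30]
Partition 3: pivot=30 at index 5 -> [-9, 17, 19, 28, 26, 30, 36]
Partition 4: pivot=26 at index 3 -> [-9, 17, 19, 26, 28, 30, 36]


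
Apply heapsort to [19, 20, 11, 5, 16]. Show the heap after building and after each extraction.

Build heap: [20, 19, 11, 5, 16]
Extract 20: [19, 16, 11, 5, 20]
Extract 19: [16, 5, 11, 19, 20]
Extract 16: [11, 5, 16, 19, 20]
Extract 11: [5, 11, 16, 19, 20]


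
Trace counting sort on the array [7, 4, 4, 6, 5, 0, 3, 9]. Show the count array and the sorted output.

Count array: [1, 0, 0, 1, 2, 1, 1, 1, 0, 1]
(count[i] = number of elements equal to i)
Cumulative count: [1, 1, 1, 2, 4, 5, 6, 7, 7, 8]
Sorted: [0, 3, 4, 4, 5, 6, 7, 9]


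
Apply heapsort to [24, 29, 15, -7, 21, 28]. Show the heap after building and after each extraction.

Build heap: [29, 24, 28, -7, 21, 15]
Extract 29: [28, 24, 15, -7, 21, 29]
Extract 28: [24, 21, 15, -7, 28, 29]
Extract 24: [21, -7, 15, 24, 28, 29]
Extract 21: [15, -7, 21, 24, 28, 29]
Extract 15: [-7, 15, 21, 24, 28, 29]


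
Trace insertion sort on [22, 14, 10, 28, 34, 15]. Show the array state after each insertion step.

First element 22 is already 'sorted'
Insert 14: shifted 1 elements -> [14, 22, 10, 28, 34, 15]
Insert 10: shifted 2 elements -> [10, 14, 22, 28, 34, 15]
Insert 28: shifted 0 elements -> [10, 14, 22, 28, 34, 15]
Insert 34: shifted 0 elements -> [10, 14, 22, 28, 34, 15]
Insert 15: shifted 3 elements -> [10, 14, 15, 22, 28, 34]


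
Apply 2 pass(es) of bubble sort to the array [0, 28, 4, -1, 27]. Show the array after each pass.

After pass 1: [0, 4, -1, 27, 28] (3 swaps)
After pass 2: [0, -1, 4, 27, 28] (1 swaps)
Total swaps: 4


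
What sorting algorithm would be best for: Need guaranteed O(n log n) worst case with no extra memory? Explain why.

Best choice: Heapsort
Reason: Heapsort is O(n log n) worst case and sorts in-place; quicksort can degrade to O(n^2)


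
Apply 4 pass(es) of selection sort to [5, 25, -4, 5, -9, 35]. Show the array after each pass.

Pass 1: Select minimum -9 at index 4, swap -> [-9, 25, -4, 5, 5, 35]
Pass 2: Select minimum -4 at index 2, swap -> [-9, -4, 25, 5, 5, 35]
Pass 3: Select minimum 5 at index 3, swap -> [-9, -4, 5, 25, 5, 35]
Pass 4: Select minimum 5 at index 4, swap -> [-9, -4, 5, 5, 25, 35]


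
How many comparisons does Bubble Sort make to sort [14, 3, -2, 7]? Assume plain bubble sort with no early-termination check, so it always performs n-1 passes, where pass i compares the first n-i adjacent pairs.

Pass 1: compare adjacent pairs (0,1)..(2,3) = 3 comparison(s), 3 swap(s) -> [3, -2, 7, 14]
Pass 2: compare adjacent pairs (0,1)..(1,2) = 2 comparison(s), 1 swap(s) -> [-2, 3, 7, 14]
Pass 3: compare adjacent pairs (0,1)..(0,1) = 1 comparison(s), 0 swap(s) -> [-2, 3, 7, 14]
Total comparisons: 3 + 2 + 1 = 6


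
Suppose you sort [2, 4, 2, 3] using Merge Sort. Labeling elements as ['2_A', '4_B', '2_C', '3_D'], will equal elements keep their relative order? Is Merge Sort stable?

Trace Merge Sort on the labeled array (the key is the number; the letter only tracks identity):
  Merge [2_A] + [4_B] -> [2_A, 4_B]
  Merge [2_C] + [3_D] -> [2_C, 3_D]
  Merge [2_A, 4_B] + [2_C, 3_D] -> [2_A, 2_C, 3_D, 4_B]
Final order: [2_A, 2_C, 3_D, 4_B]
Equal keys:
  value 2: originally 2_A, 2_C; after sorting 2_A, 2_C -> order preserved
All equal keys kept their original relative order. Merge Sort is stable: when the heads of the two halves are equal the merge takes from the left half first.
Answer: Stable


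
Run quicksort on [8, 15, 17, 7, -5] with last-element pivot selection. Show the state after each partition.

Partition 1: pivot=-5 at index 0 -> [-5, 15, 17, 7, 8]
Partition 2: pivot=8 at index 2 -> [-5, 7, 8, 15, 17]
Partition 3: pivot=17 at index 4 -> [-5, 7, 8, 15, 17]


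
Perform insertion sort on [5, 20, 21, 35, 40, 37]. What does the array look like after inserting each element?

First element 5 is already 'sorted'
Insert 20: shifted 0 elements -> [5, 20, 21, 35, 40, 37]
Insert 21: shifted 0 elements -> [5, 20, 21, 35, 40, 37]
Insert 35: shifted 0 elements -> [5, 20, 21, 35, 40, 37]
Insert 40: shifted 0 elements -> [5, 20, 21, 35, 40, 37]
Insert 37: shifted 1 elements -> [5, 20, 21, 35, 37, 40]


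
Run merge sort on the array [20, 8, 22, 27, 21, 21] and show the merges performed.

Divide and conquer:
  Merge [8] + [22] -> [8, 22]
  Merge [20] + [8, 22] -> [8, 20, 22]
  Merge [21] + [21] -> [21, 21]
  Merge [27] + [21, 21] -> [21, 21, 27]
  Merge [8, 20, 22] + [21, 21, 27] -> [8, 20, 21, 21, 22, 27]


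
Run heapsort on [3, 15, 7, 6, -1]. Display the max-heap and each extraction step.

Build heap: [15, 6, 7, 3, -1]
Extract 15: [7, 6, -1, 3, 15]
Extract 7: [6, 3, -1, 7, 15]
Extract 6: [3, -1, 6, 7, 15]
Extract 3: [-1, 3, 6, 7, 15]


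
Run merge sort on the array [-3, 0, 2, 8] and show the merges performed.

Divide and conquer:
  Merge [-3] + [0] -> [-3, 0]
  Merge [2] + [8] -> [2, 8]
  Merge [-3, 0] + [2, 8] -> [-3, 0, 2, 8]


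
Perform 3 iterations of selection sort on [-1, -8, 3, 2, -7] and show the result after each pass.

Pass 1: Select minimum -8 at index 1, swap -> [-8, -1, 3, 2, -7]
Pass 2: Select minimum -7 at index 4, swap -> [-8, -7, 3, 2, -1]
Pass 3: Select minimum -1 at index 4, swap -> [-8, -7, -1, 2, 3]


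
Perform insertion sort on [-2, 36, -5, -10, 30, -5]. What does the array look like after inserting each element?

First element -2 is already 'sorted'
Insert 36: shifted 0 elements -> [-2, 36, -5, -10, 30, -5]
Insert -5: shifted 2 elements -> [-5, -2, 36, -10, 30, -5]
Insert -10: shifted 3 elements -> [-10, -5, -2, 36, 30, -5]
Insert 30: shifted 1 elements -> [-10, -5, -2, 30, 36, -5]
Insert -5: shifted 3 elements -> [-10, -5, -5, -2, 30, 36]


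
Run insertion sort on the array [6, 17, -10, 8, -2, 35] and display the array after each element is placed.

First element 6 is already 'sorted'
Insert 17: shifted 0 elements -> [6, 17, -10, 8, -2, 35]
Insert -10: shifted 2 elements -> [-10, 6, 17, 8, -2, 35]
Insert 8: shifted 1 elements -> [-10, 6, 8, 17, -2, 35]
Insert -2: shifted 3 elements -> [-10, -2, 6, 8, 17, 35]
Insert 35: shifted 0 elements -> [-10, -2, 6, 8, 17, 35]


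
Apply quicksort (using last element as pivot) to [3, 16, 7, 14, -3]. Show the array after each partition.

Partition 1: pivot=-3 at index 0 -> [-3, 16, 7, 14, 3]
Partition 2: pivot=3 at index 1 -> [-3, 3, 7, 14, 16]
Partition 3: pivot=16 at index 4 -> [-3, 3, 7, 14, 16]
Partition 4: pivot=14 at index 3 -> [-3, 3, 7, 14, 16]


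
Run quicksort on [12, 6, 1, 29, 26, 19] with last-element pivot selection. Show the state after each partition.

Partition 1: pivot=19 at index 3 -> [12, 6, 1, 19, 26, 29]
Partition 2: pivot=1 at index 0 -> [1, 6, 12, 19, 26, 29]
Partition 3: pivot=12 at index 2 -> [1, 6, 12, 19, 26, 29]
Partition 4: pivot=29 at index 5 -> [1, 6, 12, 19, 26, 29]


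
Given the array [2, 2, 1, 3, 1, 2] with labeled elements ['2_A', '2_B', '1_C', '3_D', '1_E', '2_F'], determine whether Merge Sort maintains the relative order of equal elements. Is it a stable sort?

Trace Merge Sort on the labeled array (the key is the number; the letter only tracks identity):
  Merge [2_B] + [1_C] -> [1_C, 2_B]
  Merge [2_A] + [1_C, 2_B] -> [1_C, 2_A, 2_B]
  Merge [1_E] + [2_F] -> [1_E, 2_F]
  Merge [3_D] + [1_E, 2_F] -> [1_E, 2_F, 3_D]
  Merge [1_C, 2_A, 2_B] + [1_E, 2_F, 3_D] -> [1_C, 1_E, 2_A, 2_B, 2_F, 3_D]
Final order: [1_C, 1_E, 2_A, 2_B, 2_F, 3_D]
Equal keys:
  value 1: originally 1_C, 1_E; after sorting 1_C, 1_E -> order preserved
  value 2: originally 2_A, 2_B, 2_F; after sorting 2_A, 2_B, 2_F -> order preserved
All equal keys kept their original relative order. Merge Sort is stable: when the heads of the two halves are equal the merge takes from the left half first.
Answer: Stable


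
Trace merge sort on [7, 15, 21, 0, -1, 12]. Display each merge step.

Divide and conquer:
  Merge [15] + [21] -> [15, 21]
  Merge [7] + [15, 21] -> [7, 15, 21]
  Merge [-1] + [12] -> [-1, 12]
  Merge [0] + [-1, 12] -> [-1, 0, 12]
  Merge [7, 15, 21] + [-1, 0, 12] -> [-1, 0, 7, 12, 15, 21]


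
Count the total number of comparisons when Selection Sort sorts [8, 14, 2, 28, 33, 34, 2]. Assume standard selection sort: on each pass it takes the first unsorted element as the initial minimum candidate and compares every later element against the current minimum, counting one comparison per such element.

Pass 1: scan indices 1..6 for the minimum = 6 comparison(s); min is 2, place at index 0 -> [2, 14, 8, 28, 33, 34, 2]
Pass 2: scan indices 2..6 for the minimum = 5 comparison(s); min is 2, place at index 1 -> [2, 2, 8, 28, 33, 34, 14]
Pass 3: scan indices 3..6 for the minimum = 4 comparison(s); min is 8, place at index 2 -> [2, 2, 8, 28, 33, 34, 14]
Pass 4: scan indices 4..6 for the minimum = 3 comparison(s); min is 14, place at index 3 -> [2, 2, 8, 14, 33, 34, 28]
Pass 5: scan indices 5..6 for the minimum = 2 comparison(s); min is 28, place at index 4 -> [2, 2, 8, 14, 28, 34, 33]
Pass 6: scan indices 6..6 for the minimum = 1 comparison(s); min is 33, place at index 5 -> [2, 2, 8, 14, 28, 33, 34]
Selection sort always scans the whole unsorted suffix, so the count is (n-1) + (n-2) + ... + 1 = n(n-1)/2 = 7*6/2 = 21 regardless of the input order.
Total comparisons: 6 + 5 + 4 + 3 + 2 + 1 = 21


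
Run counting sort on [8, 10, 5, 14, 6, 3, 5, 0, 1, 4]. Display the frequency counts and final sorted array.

Count array: [1, 1, 0, 1, 1, 2, 1, 0, 1, 0, 1, 0, 0, 0, 1]
(count[i] = number of elements equal to i)
Cumulative count: [1, 2, 2, 3, 4, 6, 7, 7, 8, 8, 9, 9, 9, 9, 10]
Sorted: [0, 1, 3, 4, 5, 5, 6, 8, 10, 14]


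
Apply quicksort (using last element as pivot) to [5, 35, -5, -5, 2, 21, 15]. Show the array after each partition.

Partition 1: pivot=15 at index 4 -> [5, -5, -5, 2, 15, 21, 35]
Partition 2: pivot=2 at index 2 -> [-5, -5, 2, 5, 15, 21, 35]
Partition 3: pivot=-5 at index 1 -> [-5, -5, 2, 5, 15, 21, 35]
Partition 4: pivot=35 at index 6 -> [-5, -5, 2, 5, 15, 21, 35]


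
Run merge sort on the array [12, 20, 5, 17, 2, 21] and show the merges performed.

Divide and conquer:
  Merge [20] + [5] -> [5, 20]
  Merge [12] + [5, 20] -> [5, 12, 20]
  Merge [2] + [21] -> [2, 21]
  Merge [17] + [2, 21] -> [2, 17, 21]
  Merge [5, 12, 20] + [2, 17, 21] -> [2, 5, 12, 17, 20, 21]


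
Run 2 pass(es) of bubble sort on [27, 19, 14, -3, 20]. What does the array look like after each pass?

After pass 1: [19, 14, -3, 20, 27] (4 swaps)
After pass 2: [14, -3, 19, 20, 27] (2 swaps)
Total swaps: 6


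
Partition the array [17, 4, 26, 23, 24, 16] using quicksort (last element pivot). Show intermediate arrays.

Partition 1: pivot=16 at index 1 -> [4, 16, 26, 23, 24, 17]
Partition 2: pivot=17 at index 2 -> [4, 16, 17, 23, 24, 26]
Partition 3: pivot=26 at index 5 -> [4, 16, 17, 23, 24, 26]
Partition 4: pivot=24 at index 4 -> [4, 16, 17, 23, 24, 26]


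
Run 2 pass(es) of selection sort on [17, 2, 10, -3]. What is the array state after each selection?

Pass 1: Select minimum -3 at index 3, swap -> [-3, 2, 10, 17]
Pass 2: Select minimum 2 at index 1, swap -> [-3, 2, 10, 17]


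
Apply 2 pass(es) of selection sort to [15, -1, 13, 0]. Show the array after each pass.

Pass 1: Select minimum -1 at index 1, swap -> [-1, 15, 13, 0]
Pass 2: Select minimum 0 at index 3, swap -> [-1, 0, 13, 15]


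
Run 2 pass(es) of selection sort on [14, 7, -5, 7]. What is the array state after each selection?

Pass 1: Select minimum -5 at index 2, swap -> [-5, 7, 14, 7]
Pass 2: Select minimum 7 at index 1, swap -> [-5, 7, 14, 7]


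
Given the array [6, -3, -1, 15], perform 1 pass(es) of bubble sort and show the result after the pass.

After pass 1: [-3, -1, 6, 15] (2 swaps)
Total swaps: 2


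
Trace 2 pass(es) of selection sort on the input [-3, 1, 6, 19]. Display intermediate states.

Pass 1: Select minimum -3 at index 0, swap -> [-3, 1, 6, 19]
Pass 2: Select minimum 1 at index 1, swap -> [-3, 1, 6, 19]


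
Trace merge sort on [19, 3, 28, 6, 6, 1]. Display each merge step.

Divide and conquer:
  Merge [3] + [28] -> [3, 28]
  Merge [19] + [3, 28] -> [3, 19, 28]
  Merge [6] + [1] -> [1, 6]
  Merge [6] + [1, 6] -> [1, 6, 6]
  Merge [3, 19, 28] + [1, 6, 6] -> [1, 3, 6, 6, 19, 28]


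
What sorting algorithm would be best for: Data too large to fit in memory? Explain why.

Best choice: External merge sort
Reason: Minimizes disk I/O by sequential reads/writes


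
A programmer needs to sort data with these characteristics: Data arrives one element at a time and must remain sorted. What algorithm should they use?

Best choice: Insertion sort
Reason: Insertion sort naturally handles online/streaming input by inserting each new element into sorted position


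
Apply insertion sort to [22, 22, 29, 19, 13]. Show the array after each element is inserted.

First element 22 is already 'sorted'
Insert 22: shifted 0 elements -> [22, 22, 29, 19, 13]
Insert 29: shifted 0 elements -> [22, 22, 29, 19, 13]
Insert 19: shifted 3 elements -> [19, 22, 22, 29, 13]
Insert 13: shifted 4 elements -> [13, 19, 22, 22, 29]


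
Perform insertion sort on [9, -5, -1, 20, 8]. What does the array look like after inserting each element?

First element 9 is already 'sorted'
Insert -5: shifted 1 elements -> [-5, 9, -1, 20, 8]
Insert -1: shifted 1 elements -> [-5, -1, 9, 20, 8]
Insert 20: shifted 0 elements -> [-5, -1, 9, 20, 8]
Insert 8: shifted 2 elements -> [-5, -1, 8, 9, 20]


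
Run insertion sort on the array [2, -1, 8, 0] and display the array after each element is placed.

First element 2 is already 'sorted'
Insert -1: shifted 1 elements -> [-1, 2, 8, 0]
Insert 8: shifted 0 elements -> [-1, 2, 8, 0]
Insert 0: shifted 2 elements -> [-1, 0, 2, 8]


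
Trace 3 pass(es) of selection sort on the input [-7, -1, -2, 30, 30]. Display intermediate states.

Pass 1: Select minimum -7 at index 0, swap -> [-7, -1, -2, 30, 30]
Pass 2: Select minimum -2 at index 2, swap -> [-7, -2, -1, 30, 30]
Pass 3: Select minimum -1 at index 2, swap -> [-7, -2, -1, 30, 30]


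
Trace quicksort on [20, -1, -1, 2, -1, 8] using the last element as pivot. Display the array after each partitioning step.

Partition 1: pivot=8 at index 4 -> [-1, -1, 2, -1, 8, 20]
Partition 2: pivot=-1 at index 2 -> [-1, -1, -1, 2, 8, 20]
Partition 3: pivot=-1 at index 1 -> [-1, -1, -1, 2, 8, 20]


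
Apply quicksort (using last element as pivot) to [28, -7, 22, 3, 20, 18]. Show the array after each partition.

Partition 1: pivot=18 at index 2 -> [-7, 3, 18, 28, 20, 22]
Partition 2: pivot=3 at index 1 -> [-7, 3, 18, 28, 20, 22]
Partition 3: pivot=22 at index 4 -> [-7, 3, 18, 20, 22, 28]


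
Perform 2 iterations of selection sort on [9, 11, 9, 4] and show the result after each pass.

Pass 1: Select minimum 4 at index 3, swap -> [4, 11, 9, 9]
Pass 2: Select minimum 9 at index 2, swap -> [4, 9, 11, 9]


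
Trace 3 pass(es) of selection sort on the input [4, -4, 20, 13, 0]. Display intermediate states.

Pass 1: Select minimum -4 at index 1, swap -> [-4, 4, 20, 13, 0]
Pass 2: Select minimum 0 at index 4, swap -> [-4, 0, 20, 13, 4]
Pass 3: Select minimum 4 at index 4, swap -> [-4, 0, 4, 13, 20]


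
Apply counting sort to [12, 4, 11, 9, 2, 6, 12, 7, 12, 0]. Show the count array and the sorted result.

Count array: [1, 0, 1, 0, 1, 0, 1, 1, 0, 1, 0, 1, 3]
(count[i] = number of elements equal to i)
Cumulative count: [1, 1, 2, 2, 3, 3, 4, 5, 5, 6, 6, 7, 10]
Sorted: [0, 2, 4, 6, 7, 9, 11, 12, 12, 12]


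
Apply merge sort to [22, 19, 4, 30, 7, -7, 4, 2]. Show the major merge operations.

Divide and conquer:
  Merge [22] + [19] -> [19, 22]
  Merge [4] + [30] -> [4, 30]
  Merge [19, 22] + [4, 30] -> [4, 19, 22, 30]
  Merge [7] + [-7] -> [-7, 7]
  Merge [4] + [2] -> [2, 4]
  Merge [-7, 7] + [2, 4] -> [-7, 2, 4, 7]
  Merge [4, 19, 22, 30] + [-7, 2, 4, 7] -> [-7, 2, 4, 4, 7, 19, 22, 30]


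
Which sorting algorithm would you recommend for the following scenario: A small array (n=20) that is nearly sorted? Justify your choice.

Best choice: Insertion sort
Reason: Insertion sort is O(n) for nearly sorted arrays and has low overhead


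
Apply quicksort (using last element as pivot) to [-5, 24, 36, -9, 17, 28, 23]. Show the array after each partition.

Partition 1: pivot=23 at index 3 -> [-5, -9, 17, 23, 36, 28, 24]
Partition 2: pivot=17 at index 2 -> [-5, -9, 17, 23, 36, 28, 24]
Partition 3: pivot=-9 at index 0 -> [-9, -5, 17, 23, 36, 28, 24]
Partition 4: pivot=24 at index 4 -> [-9, -5, 17, 23, 24, 28, 36]
Partition 5: pivot=36 at index 6 -> [-9, -5, 17, 23, 24, 28, 36]


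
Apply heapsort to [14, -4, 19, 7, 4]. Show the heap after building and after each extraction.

Build heap: [19, 7, 14, -4, 4]
Extract 19: [14, 7, 4, -4, 19]
Extract 14: [7, -4, 4, 14, 19]
Extract 7: [4, -4, 7, 14, 19]
Extract 4: [-4, 4, 7, 14, 19]


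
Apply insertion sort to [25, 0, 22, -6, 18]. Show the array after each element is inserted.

First element 25 is already 'sorted'
Insert 0: shifted 1 elements -> [0, 25, 22, -6, 18]
Insert 22: shifted 1 elements -> [0, 22, 25, -6, 18]
Insert -6: shifted 3 elements -> [-6, 0, 22, 25, 18]
Insert 18: shifted 2 elements -> [-6, 0, 18, 22, 25]


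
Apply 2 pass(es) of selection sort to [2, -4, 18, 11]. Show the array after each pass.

Pass 1: Select minimum -4 at index 1, swap -> [-4, 2, 18, 11]
Pass 2: Select minimum 2 at index 1, swap -> [-4, 2, 18, 11]


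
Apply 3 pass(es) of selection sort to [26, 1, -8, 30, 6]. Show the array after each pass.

Pass 1: Select minimum -8 at index 2, swap -> [-8, 1, 26, 30, 6]
Pass 2: Select minimum 1 at index 1, swap -> [-8, 1, 26, 30, 6]
Pass 3: Select minimum 6 at index 4, swap -> [-8, 1, 6, 30, 26]


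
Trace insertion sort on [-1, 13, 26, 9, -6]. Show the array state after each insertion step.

First element -1 is already 'sorted'
Insert 13: shifted 0 elements -> [-1, 13, 26, 9, -6]
Insert 26: shifted 0 elements -> [-1, 13, 26, 9, -6]
Insert 9: shifted 2 elements -> [-1, 9, 13, 26, -6]
Insert -6: shifted 4 elements -> [-6, -1, 9, 13, 26]


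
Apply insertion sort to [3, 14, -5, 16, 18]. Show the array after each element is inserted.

First element 3 is already 'sorted'
Insert 14: shifted 0 elements -> [3, 14, -5, 16, 18]
Insert -5: shifted 2 elements -> [-5, 3, 14, 16, 18]
Insert 16: shifted 0 elements -> [-5, 3, 14, 16, 18]
Insert 18: shifted 0 elements -> [-5, 3, 14, 16, 18]


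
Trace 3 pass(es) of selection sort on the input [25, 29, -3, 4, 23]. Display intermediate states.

Pass 1: Select minimum -3 at index 2, swap -> [-3, 29, 25, 4, 23]
Pass 2: Select minimum 4 at index 3, swap -> [-3, 4, 25, 29, 23]
Pass 3: Select minimum 23 at index 4, swap -> [-3, 4, 23, 29, 25]


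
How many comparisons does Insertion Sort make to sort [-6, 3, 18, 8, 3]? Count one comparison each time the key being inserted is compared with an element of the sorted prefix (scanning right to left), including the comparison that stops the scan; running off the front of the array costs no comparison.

Insert 3: -6 <= 3 (stop) = 1 comparison(s) -> [-6, 3, 18, 8, 3]
Insert 18: 3 <= 18 (stop) = 1 comparison(s) -> [-6, 3, 18, 8, 3]
Insert 8: 18 > 8 (shift), 3 <= 8 (stop) = 2 comparison(s) -> [-6, 3, 8, 18, 3]
Insert 3: 18 > 3 (shift), 8 > 3 (shift), 3 <= 3 (stop) = 3 comparison(s) -> [-6, 3, 3, 8, 18]
Total comparisons: 1 + 1 + 2 + 3 = 7


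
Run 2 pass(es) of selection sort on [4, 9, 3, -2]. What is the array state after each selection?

Pass 1: Select minimum -2 at index 3, swap -> [-2, 9, 3, 4]
Pass 2: Select minimum 3 at index 2, swap -> [-2, 3, 9, 4]


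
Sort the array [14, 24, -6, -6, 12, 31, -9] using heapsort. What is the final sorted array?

Build heap: [31, 24, 14, -6, 12, -6, -9]
Extract 31: [24, 12, 14, -6, -9, -6, 31]
Extract 24: [14, 12, -6, -6, -9, 24, 31]
Extract 14: [12, -6, -6, -9, 14, 24, 31]
Extract 12: [-6, -9, -6, 12, 14, 24, 31]
Extract -6: [-6, -9, -6, 12, 14, 24, 31]
Extract -6: [-9, -6, -6, 12, 14, 24, 31]


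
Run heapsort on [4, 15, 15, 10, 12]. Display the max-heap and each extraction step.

Build heap: [15, 12, 15, 10, 4]
Extract 15: [15, 12, 4, 10, 15]
Extract 15: [12, 10, 4, 15, 15]
Extract 12: [10, 4, 12, 15, 15]
Extract 10: [4, 10, 12, 15, 15]


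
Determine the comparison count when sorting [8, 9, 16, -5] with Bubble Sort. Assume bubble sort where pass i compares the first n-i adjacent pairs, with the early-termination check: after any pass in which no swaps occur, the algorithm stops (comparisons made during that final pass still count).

Pass 1: compare adjacent pairs (0,1)..(2,3) = 3 comparison(s), 1 swap(s) -> [8, 9, -5, 16]
Pass 2: compare adjacent pairs (0,1)..(1,2) = 2 comparison(s), 1 swap(s) -> [8, -5, 9, 16]
Pass 3: compare adjacent pairs (0,1)..(0,1) = 1 comparison(s), 1 swap(s) -> [-5, 8, 9, 16]
Every pass made at least one swap, so all n-1 passes run.
Total comparisons: 3 + 2 + 1 = 6


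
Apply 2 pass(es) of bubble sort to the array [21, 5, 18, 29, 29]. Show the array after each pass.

After pass 1: [5, 18, 21, 29, 29] (2 swaps)
After pass 2: [5, 18, 21, 29, 29] (0 swaps)
Total swaps: 2


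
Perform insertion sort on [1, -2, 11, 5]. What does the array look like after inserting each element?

First element 1 is already 'sorted'
Insert -2: shifted 1 elements -> [-2, 1, 11, 5]
Insert 11: shifted 0 elements -> [-2, 1, 11, 5]
Insert 5: shifted 1 elements -> [-2, 1, 5, 11]


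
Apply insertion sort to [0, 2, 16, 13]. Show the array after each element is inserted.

First element 0 is already 'sorted'
Insert 2: shifted 0 elements -> [0, 2, 16, 13]
Insert 16: shifted 0 elements -> [0, 2, 16, 13]
Insert 13: shifted 1 elements -> [0, 2, 13, 16]


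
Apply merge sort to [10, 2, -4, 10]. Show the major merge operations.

Divide and conquer:
  Merge [10] + [2] -> [2, 10]
  Merge [-4] + [10] -> [-4, 10]
  Merge [2, 10] + [-4, 10] -> [-4, 2, 10, 10]


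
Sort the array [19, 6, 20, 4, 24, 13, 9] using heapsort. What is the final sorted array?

Build heap: [24, 19, 20, 4, 6, 13, 9]
Extract 24: [20, 19, 13, 4, 6, 9, 24]
Extract 20: [19, 9, 13, 4, 6, 20, 24]
Extract 19: [13, 9, 6, 4, 19, 20, 24]
Extract 13: [9, 4, 6, 13, 19, 20, 24]
Extract 9: [6, 4, 9, 13, 19, 20, 24]
Extract 6: [4, 6, 9, 13, 19, 20, 24]


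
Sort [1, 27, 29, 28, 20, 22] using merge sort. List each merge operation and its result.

Divide and conquer:
  Merge [27] + [29] -> [27, 29]
  Merge [1] + [27, 29] -> [1, 27, 29]
  Merge [20] + [22] -> [20, 22]
  Merge [28] + [20, 22] -> [20, 22, 28]
  Merge [1, 27, 29] + [20, 22, 28] -> [1, 20, 22, 27, 28, 29]


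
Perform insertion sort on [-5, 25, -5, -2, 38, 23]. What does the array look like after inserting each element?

First element -5 is already 'sorted'
Insert 25: shifted 0 elements -> [-5, 25, -5, -2, 38, 23]
Insert -5: shifted 1 elements -> [-5, -5, 25, -2, 38, 23]
Insert -2: shifted 1 elements -> [-5, -5, -2, 25, 38, 23]
Insert 38: shifted 0 elements -> [-5, -5, -2, 25, 38, 23]
Insert 23: shifted 2 elements -> [-5, -5, -2, 23, 25, 38]


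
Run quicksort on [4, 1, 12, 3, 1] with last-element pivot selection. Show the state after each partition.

Partition 1: pivot=1 at index 1 -> [1, 1, 12, 3, 4]
Partition 2: pivot=4 at index 3 -> [1, 1, 3, 4, 12]


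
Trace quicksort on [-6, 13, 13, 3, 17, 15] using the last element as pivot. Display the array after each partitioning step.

Partition 1: pivot=15 at index 4 -> [-6, 13, 13, 3, 15, 17]
Partition 2: pivot=3 at index 1 -> [-6, 3, 13, 13, 15, 17]
Partition 3: pivot=13 at index 3 -> [-6, 3, 13, 13, 15, 17]


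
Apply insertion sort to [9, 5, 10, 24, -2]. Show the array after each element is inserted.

First element 9 is already 'sorted'
Insert 5: shifted 1 elements -> [5, 9, 10, 24, -2]
Insert 10: shifted 0 elements -> [5, 9, 10, 24, -2]
Insert 24: shifted 0 elements -> [5, 9, 10, 24, -2]
Insert -2: shifted 4 elements -> [-2, 5, 9, 10, 24]


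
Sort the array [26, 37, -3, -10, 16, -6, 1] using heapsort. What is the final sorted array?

Build heap: [37, 26, 1, -10, 16, -6, -3]
Extract 37: [26, 16, 1, -10, -3, -6, 37]
Extract 26: [16, -3, 1, -10, -6, 26, 37]
Extract 16: [1, -3, -6, -10, 16, 26, 37]
Extract 1: [-3, -10, -6, 1, 16, 26, 37]
Extract -3: [-6, -10, -3, 1, 16, 26, 37]
Extract -6: [-10, -6, -3, 1, 16, 26, 37]


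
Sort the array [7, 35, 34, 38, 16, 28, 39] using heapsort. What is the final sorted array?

Build heap: [39, 38, 34, 35, 16, 28, 7]
Extract 39: [38, 35, 34, 7, 16, 28, 39]
Extract 38: [35, 28, 34, 7, 16, 38, 39]
Extract 35: [34, 28, 16, 7, 35, 38, 39]
Extract 34: [28, 7, 16, 34, 35, 38, 39]
Extract 28: [16, 7, 28, 34, 35, 38, 39]
Extract 16: [7, 16, 28, 34, 35, 38, 39]


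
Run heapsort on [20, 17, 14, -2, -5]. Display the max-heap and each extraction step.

Build heap: [20, 17, 14, -2, -5]
Extract 20: [17, -2, 14, -5, 20]
Extract 17: [14, -2, -5, 17, 20]
Extract 14: [-2, -5, 14, 17, 20]
Extract -2: [-5, -2, 14, 17, 20]


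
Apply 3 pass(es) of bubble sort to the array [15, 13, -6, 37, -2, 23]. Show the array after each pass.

After pass 1: [13, -6, 15, -2, 23, 37] (4 swaps)
After pass 2: [-6, 13, -2, 15, 23, 37] (2 swaps)
After pass 3: [-6, -2, 13, 15, 23, 37] (1 swaps)
Total swaps: 7


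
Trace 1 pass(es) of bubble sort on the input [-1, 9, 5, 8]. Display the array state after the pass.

After pass 1: [-1, 5, 8, 9] (2 swaps)
Total swaps: 2


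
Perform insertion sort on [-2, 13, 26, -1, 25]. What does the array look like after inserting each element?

First element -2 is already 'sorted'
Insert 13: shifted 0 elements -> [-2, 13, 26, -1, 25]
Insert 26: shifted 0 elements -> [-2, 13, 26, -1, 25]
Insert -1: shifted 2 elements -> [-2, -1, 13, 26, 25]
Insert 25: shifted 1 elements -> [-2, -1, 13, 25, 26]


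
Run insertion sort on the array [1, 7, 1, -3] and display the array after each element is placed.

First element 1 is already 'sorted'
Insert 7: shifted 0 elements -> [1, 7, 1, -3]
Insert 1: shifted 1 elements -> [1, 1, 7, -3]
Insert -3: shifted 3 elements -> [-3, 1, 1, 7]


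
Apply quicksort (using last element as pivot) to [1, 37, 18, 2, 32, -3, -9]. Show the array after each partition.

Partition 1: pivot=-9 at index 0 -> [-9, 37, 18, 2, 32, -3, 1]
Partition 2: pivot=1 at index 2 -> [-9, -3, 1, 2, 32, 37, 18]
Partition 3: pivot=18 at index 4 -> [-9, -3, 1, 2, 18, 37, 32]
Partition 4: pivot=32 at index 5 -> [-9, -3, 1, 2, 18, 32, 37]


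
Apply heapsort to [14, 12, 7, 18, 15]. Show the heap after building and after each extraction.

Build heap: [18, 15, 7, 12, 14]
Extract 18: [15, 14, 7, 12, 18]
Extract 15: [14, 12, 7, 15, 18]
Extract 14: [12, 7, 14, 15, 18]
Extract 12: [7, 12, 14, 15, 18]


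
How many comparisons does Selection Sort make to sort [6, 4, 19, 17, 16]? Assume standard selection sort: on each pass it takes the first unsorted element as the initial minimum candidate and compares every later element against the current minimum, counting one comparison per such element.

Pass 1: scan indices 1..4 for the minimum = 4 comparison(s); min is 4, place at index 0 -> [4, 6, 19, 17, 16]
Pass 2: scan indices 2..4 for the minimum = 3 comparison(s); min is 6, place at index 1 -> [4, 6, 19, 17, 16]
Pass 3: scan indices 3..4 for the minimum = 2 comparison(s); min is 16, place at index 2 -> [4, 6, 16, 17, 19]
Pass 4: scan indices 4..4 for the minimum = 1 comparison(s); min is 17, place at index 3 -> [4, 6, 16, 17, 19]
Selection sort always scans the whole unsorted suffix, so the count is (n-1) + (n-2) + ... + 1 = n(n-1)/2 = 5*4/2 = 10 regardless of the input order.
Total comparisons: 4 + 3 + 2 + 1 = 10


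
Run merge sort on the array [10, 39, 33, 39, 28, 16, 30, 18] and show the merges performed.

Divide and conquer:
  Merge [10] + [39] -> [10, 39]
  Merge [33] + [39] -> [33, 39]
  Merge [10, 39] + [33, 39] -> [10, 33, 39, 39]
  Merge [28] + [16] -> [16, 28]
  Merge [30] + [18] -> [18, 30]
  Merge [16, 28] + [18, 30] -> [16, 18, 28, 30]
  Merge [10, 33, 39, 39] + [16, 18, 28, 30] -> [10, 16, 18, 28, 30, 33, 39, 39]


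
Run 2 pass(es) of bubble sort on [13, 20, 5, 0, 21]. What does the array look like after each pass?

After pass 1: [13, 5, 0, 20, 21] (2 swaps)
After pass 2: [5, 0, 13, 20, 21] (2 swaps)
Total swaps: 4


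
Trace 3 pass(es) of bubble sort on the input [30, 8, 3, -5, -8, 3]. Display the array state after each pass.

After pass 1: [8, 3, -5, -8, 3, 30] (5 swaps)
After pass 2: [3, -5, -8, 3, 8, 30] (4 swaps)
After pass 3: [-5, -8, 3, 3, 8, 30] (2 swaps)
Total swaps: 11


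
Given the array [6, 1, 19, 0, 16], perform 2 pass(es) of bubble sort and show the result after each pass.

After pass 1: [1, 6, 0, 16, 19] (3 swaps)
After pass 2: [1, 0, 6, 16, 19] (1 swaps)
Total swaps: 4


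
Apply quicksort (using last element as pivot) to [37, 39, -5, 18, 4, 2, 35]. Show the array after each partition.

Partition 1: pivot=35 at index 4 -> [-5, 18, 4, 2, 35, 39, 37]
Partition 2: pivot=2 at index 1 -> [-5, 2, 4, 18, 35, 39, 37]
Partition 3: pivot=18 at index 3 -> [-5, 2, 4, 18, 35, 39, 37]
Partition 4: pivot=37 at index 5 -> [-5, 2, 4, 18, 35, 37, 39]


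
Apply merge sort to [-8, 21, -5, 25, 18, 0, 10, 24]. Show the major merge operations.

Divide and conquer:
  Merge [-8] + [21] -> [-8, 21]
  Merge [-5] + [25] -> [-5, 25]
  Merge [-8, 21] + [-5, 25] -> [-8, -5, 21, 25]
  Merge [18] + [0] -> [0, 18]
  Merge [10] + [24] -> [10, 24]
  Merge [0, 18] + [10, 24] -> [0, 10, 18, 24]
  Merge [-8, -5, 21, 25] + [0, 10, 18, 24] -> [-8, -5, 0, 10, 18, 21, 24, 25]


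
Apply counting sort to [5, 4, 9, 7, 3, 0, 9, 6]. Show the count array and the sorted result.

Count array: [1, 0, 0, 1, 1, 1, 1, 1, 0, 2]
(count[i] = number of elements equal to i)
Cumulative count: [1, 1, 1, 2, 3, 4, 5, 6, 6, 8]
Sorted: [0, 3, 4, 5, 6, 7, 9, 9]


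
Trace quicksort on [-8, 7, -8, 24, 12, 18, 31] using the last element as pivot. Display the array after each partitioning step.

Partition 1: pivot=31 at index 6 -> [-8, 7, -8, 24, 12, 18, 31]
Partition 2: pivot=18 at index 4 -> [-8, 7, -8, 12, 18, 24, 31]
Partition 3: pivot=12 at index 3 -> [-8, 7, -8, 12, 18, 24, 31]
Partition 4: pivot=-8 at index 1 -> [-8, -8, 7, 12, 18, 24, 31]


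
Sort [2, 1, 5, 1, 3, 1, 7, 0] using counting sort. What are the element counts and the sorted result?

Count array: [1, 3, 1, 1, 0, 1, 0, 1]
(count[i] = number of elements equal to i)
Cumulative count: [1, 4, 5, 6, 6, 7, 7, 8]
Sorted: [0, 1, 1, 1, 2, 3, 5, 7]


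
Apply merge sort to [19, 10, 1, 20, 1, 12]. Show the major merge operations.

Divide and conquer:
  Merge [10] + [1] -> [1, 10]
  Merge [19] + [1, 10] -> [1, 10, 19]
  Merge [1] + [12] -> [1, 12]
  Merge [20] + [1, 12] -> [1, 12, 20]
  Merge [1, 10, 19] + [1, 12, 20] -> [1, 1, 10, 12, 19, 20]


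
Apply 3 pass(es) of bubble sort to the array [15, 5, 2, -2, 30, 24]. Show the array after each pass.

After pass 1: [5, 2, -2, 15, 24, 30] (4 swaps)
After pass 2: [2, -2, 5, 15, 24, 30] (2 swaps)
After pass 3: [-2, 2, 5, 15, 24, 30] (1 swaps)
Total swaps: 7


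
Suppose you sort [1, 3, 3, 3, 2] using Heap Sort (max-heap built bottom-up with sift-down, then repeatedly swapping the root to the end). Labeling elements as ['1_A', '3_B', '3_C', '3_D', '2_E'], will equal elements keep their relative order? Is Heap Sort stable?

Trace Heap Sort on the labeled array (the key is the number; the letter only tracks identity):
  Build max-heap: [3_B, 3_D, 3_C, 1_A, 2_E]
  Swap root 3_B to index 4, re-heapify first 4 -> [3_D, 2_E, 3_C, 1_A, 3_B]
  Swap root 3_D to index 3, re-heapify first 3 -> [3_C, 2_E, 1_A, 3_D, 3_B]
  Swap root 3_C to index 2, re-heapify first 2 -> [2_E, 1_A, 3_C, 3_D, 3_B]
  Swap root 2_E to index 1, re-heapify first 1 -> [1_A, 2_E, 3_C, 3_D, 3_B]
Final order: [1_A, 2_E, 3_C, 3_D, 3_B]
Equal keys:
  value 3: originally 3_B, 3_C, 3_D; after sorting 3_C, 3_D, 3_B -> order changed
Equal keys were reordered, so Heap Sort is not stable: heap construction and root-to-end swaps move elements without regard to the original order of equal keys. (One such input is enough; an unstable sort may happen to preserve order on other inputs, but it gives no guarantee.)
Answer: Not stable


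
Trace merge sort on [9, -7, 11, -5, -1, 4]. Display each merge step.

Divide and conquer:
  Merge [-7] + [11] -> [-7, 11]
  Merge [9] + [-7, 11] -> [-7, 9, 11]
  Merge [-1] + [4] -> [-1, 4]
  Merge [-5] + [-1, 4] -> [-5, -1, 4]
  Merge [-7, 9, 11] + [-5, -1, 4] -> [-7, -5, -1, 4, 9, 11]


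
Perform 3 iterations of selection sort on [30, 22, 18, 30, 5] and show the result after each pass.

Pass 1: Select minimum 5 at index 4, swap -> [5, 22, 18, 30, 30]
Pass 2: Select minimum 18 at index 2, swap -> [5, 18, 22, 30, 30]
Pass 3: Select minimum 22 at index 2, swap -> [5, 18, 22, 30, 30]


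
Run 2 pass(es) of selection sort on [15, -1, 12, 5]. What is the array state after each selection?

Pass 1: Select minimum -1 at index 1, swap -> [-1, 15, 12, 5]
Pass 2: Select minimum 5 at index 3, swap -> [-1, 5, 12, 15]


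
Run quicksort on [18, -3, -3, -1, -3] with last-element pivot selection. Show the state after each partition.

Partition 1: pivot=-3 at index 2 -> [-3, -3, -3, -1, 18]
Partition 2: pivot=-3 at index 1 -> [-3, -3, -3, -1, 18]
Partition 3: pivot=18 at index 4 -> [-3, -3, -3, -1, 18]


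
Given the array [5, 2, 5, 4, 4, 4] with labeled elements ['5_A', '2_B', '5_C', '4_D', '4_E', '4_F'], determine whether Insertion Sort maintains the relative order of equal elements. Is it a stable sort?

Trace Insertion Sort on the labeled array (the key is the number; the letter only tracks identity):
  Insert 2_B at index 0: [2_B, 5_A, 5_C, 4_D, 4_E, 4_F]
  Insert 5_C at index 2: [2_B, 5_A, 5_C, 4_D, 4_E, 4_F]
  Insert 4_D at index 1: [2_B, 4_D, 5_A, 5_C, 4_E, 4_F]
  Insert 4_E at index 2: [2_B, 4_D, 4_E, 5_A, 5_C, 4_F]
  Insert 4_F at index 3: [2_B, 4_D, 4_E, 4_F, 5_A, 5_C]
Final order: [2_B, 4_D, 4_E, 4_F, 5_A, 5_C]
Equal keys:
  value 4: originally 4_D, 4_E, 4_F; after sorting 4_D, 4_E, 4_F -> order preserved
  value 5: originally 5_A, 5_C; after sorting 5_A, 5_C -> order preserved
All equal keys kept their original relative order. Insertion Sort is stable: elements are shifted only while they are strictly greater than the key, so a key is inserted after any equal elements already placed.
Answer: Stable


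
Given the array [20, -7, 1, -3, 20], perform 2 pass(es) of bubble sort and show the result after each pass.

After pass 1: [-7, 1, -3, 20, 20] (3 swaps)
After pass 2: [-7, -3, 1, 20, 20] (1 swaps)
Total swaps: 4


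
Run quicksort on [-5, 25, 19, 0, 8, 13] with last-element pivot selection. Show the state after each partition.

Partition 1: pivot=13 at index 3 -> [-5, 0, 8, 13, 19, 25]
Partition 2: pivot=8 at index 2 -> [-5, 0, 8, 13, 19, 25]
Partition 3: pivot=0 at index 1 -> [-5, 0, 8, 13, 19, 25]
Partition 4: pivot=25 at index 5 -> [-5, 0, 8, 13, 19, 25]


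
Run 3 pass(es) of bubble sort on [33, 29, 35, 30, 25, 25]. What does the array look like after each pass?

After pass 1: [29, 33, 30, 25, 25, 35] (4 swaps)
After pass 2: [29, 30, 25, 25, 33, 35] (3 swaps)
After pass 3: [29, 25, 25, 30, 33, 35] (2 swaps)
Total swaps: 9


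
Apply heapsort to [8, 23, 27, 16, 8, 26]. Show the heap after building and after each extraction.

Build heap: [27, 23, 26, 16, 8, 8]
Extract 27: [26, 23, 8, 16, 8, 27]
Extract 26: [23, 16, 8, 8, 26, 27]
Extract 23: [16, 8, 8, 23, 26, 27]
Extract 16: [8, 8, 16, 23, 26, 27]
Extract 8: [8, 8, 16, 23, 26, 27]
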